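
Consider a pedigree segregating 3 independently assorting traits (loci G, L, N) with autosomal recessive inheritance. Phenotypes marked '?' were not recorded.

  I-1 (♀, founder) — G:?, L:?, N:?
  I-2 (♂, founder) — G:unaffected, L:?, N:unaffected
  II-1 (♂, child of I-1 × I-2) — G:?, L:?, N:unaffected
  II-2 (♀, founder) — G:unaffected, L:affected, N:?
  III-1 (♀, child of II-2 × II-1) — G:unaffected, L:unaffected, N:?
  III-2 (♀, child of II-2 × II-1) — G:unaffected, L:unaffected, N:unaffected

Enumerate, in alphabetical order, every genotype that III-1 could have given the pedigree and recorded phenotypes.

III-1 ∈ {GG Ll NN, GG Ll Nn, GG Ll nn, Gg Ll NN, Gg Ll Nn, Gg Ll nn}

G/I-1 ? ·: GG|Gg|gg
G/I-2 un ·: GG|Gg
G/II-1 ? I-1×I-2: GG|Gg|gg
G/II-2 un ·: GG|Gg
G/III-1 un II-2×II-1: GG|Gg
G/III-2 un II-2×II-1: GG|Gg
⇒ G over [I-1,I-2,II-1,II-2,III-1,III-2]: 64 consistent
L/I-1 ? ·: LL|Ll|ll
L/I-2 ? ·: LL|Ll|ll
L/II-1 ? I-1×I-2: LL|Ll
L/II-2 aff ·: ll
L/III-1 un II-2×II-1: Ll
L/III-2 un II-2×II-1: Ll
⇒ L over [I-1,I-2,II-1,II-2,III-1,III-2]: 11 consistent
N/I-1 ? ·: NN|Nn|nn
N/I-2 un ·: NN|Nn
N/II-1 un I-1×I-2: NN|Nn
N/II-2 ? ·: NN|Nn|nn
N/III-1 ? II-2×II-1: NN|Nn|nn
N/III-2 un II-2×II-1: NN|Nn
⇒ N over [I-1,I-2,II-1,II-2,III-1,III-2]: 84 consistent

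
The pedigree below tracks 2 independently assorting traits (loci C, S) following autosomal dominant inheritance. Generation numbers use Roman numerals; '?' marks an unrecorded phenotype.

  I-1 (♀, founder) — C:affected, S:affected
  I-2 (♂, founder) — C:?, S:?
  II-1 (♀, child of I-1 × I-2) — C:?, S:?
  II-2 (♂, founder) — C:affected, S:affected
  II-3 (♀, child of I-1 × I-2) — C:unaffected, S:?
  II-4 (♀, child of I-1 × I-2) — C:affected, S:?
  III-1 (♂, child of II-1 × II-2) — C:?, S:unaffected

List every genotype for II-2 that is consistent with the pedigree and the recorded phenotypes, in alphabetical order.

C/I-1 aff ·: Cc
C/I-2 ? ·: cc|Cc
C/II-1 ? I-1×I-2: cc|Cc|CC
C/II-2 aff ·: Cc|CC
C/II-3 un I-1×I-2: cc
C/II-4 aff I-1×I-2: Cc|CC
C/III-1 ? II-1×II-2: cc|Cc|CC
⇒ C over [I-1,I-2,II-1,II-2,II-3,II-4,III-1]: 30 consistent
S/I-1 aff ·: Ss|SS
S/I-2 ? ·: ss|Ss|SS
S/II-1 ? I-1×I-2: ss|Ss
S/II-2 aff ·: Ss
S/II-3 ? I-1×I-2: ss|Ss|SS
S/II-4 ? I-1×I-2: ss|Ss|SS
S/III-1 un II-1×II-2: ss
⇒ S over [I-1,I-2,II-1,II-2,II-3,II-4,III-1]: 35 consistent

II-2 ∈ {CC Ss, Cc Ss}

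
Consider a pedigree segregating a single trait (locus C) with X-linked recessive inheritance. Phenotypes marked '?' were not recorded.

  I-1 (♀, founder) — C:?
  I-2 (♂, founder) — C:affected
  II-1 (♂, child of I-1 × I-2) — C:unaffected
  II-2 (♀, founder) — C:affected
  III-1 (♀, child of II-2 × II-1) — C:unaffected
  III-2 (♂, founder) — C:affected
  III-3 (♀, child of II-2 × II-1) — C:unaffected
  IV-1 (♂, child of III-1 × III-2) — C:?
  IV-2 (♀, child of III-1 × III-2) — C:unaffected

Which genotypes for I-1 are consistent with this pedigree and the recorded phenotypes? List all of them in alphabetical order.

I-1 ∈ {X^CX^C, X^CX^c}

C/I-1 ? ·: X^CX^C|X^CX^c
C/I-2 aff ·: X^cY
C/II-1 un I-1×I-2: X^CY
C/II-2 aff ·: X^cX^c
C/III-1 un II-2×II-1: X^CX^c
C/III-2 aff ·: X^cY
C/III-3 un II-2×II-1: X^CX^c
C/IV-1 ? III-1×III-2: X^CY|X^cY
C/IV-2 un III-1×III-2: X^CX^c
⇒ C over [I-1,I-2,II-1,II-2,III-1,III-2,III-3,IV-1,IV-2]: 4 consistent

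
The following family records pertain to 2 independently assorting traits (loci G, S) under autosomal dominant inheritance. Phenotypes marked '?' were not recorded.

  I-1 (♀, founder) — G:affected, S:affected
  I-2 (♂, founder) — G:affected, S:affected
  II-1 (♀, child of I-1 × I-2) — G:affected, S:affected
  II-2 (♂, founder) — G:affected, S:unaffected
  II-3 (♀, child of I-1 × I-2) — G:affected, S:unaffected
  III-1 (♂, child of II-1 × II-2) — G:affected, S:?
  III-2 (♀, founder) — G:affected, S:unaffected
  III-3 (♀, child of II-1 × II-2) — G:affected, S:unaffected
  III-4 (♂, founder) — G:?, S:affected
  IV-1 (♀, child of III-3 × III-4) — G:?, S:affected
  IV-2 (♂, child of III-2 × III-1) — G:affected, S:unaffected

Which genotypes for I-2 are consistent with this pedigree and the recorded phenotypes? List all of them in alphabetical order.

G/I-1 aff ·: Gg|GG
G/I-2 aff ·: Gg|GG
G/II-1 aff I-1×I-2: Gg|GG
G/II-2 aff ·: Gg|GG
G/II-3 aff I-1×I-2: Gg|GG
G/III-1 aff II-1×II-2: Gg|GG
G/III-2 aff ·: Gg|GG
G/III-3 aff II-1×II-2: Gg|GG
G/III-4 ? ·: gg|Gg|GG
G/IV-1 ? III-3×III-4: gg|Gg|GG
G/IV-2 aff III-2×III-1: Gg|GG
⇒ G over [I-1,I-2,II-1,II-2,II-3,III-1,III-2,III-3,III-4,IV-1,IV-2]: 1547 consistent
S/I-1 aff ·: Ss
S/I-2 aff ·: Ss
S/II-1 aff I-1×I-2: Ss
S/II-2 un ·: ss
S/II-3 un I-1×I-2: ss
S/III-1 ? II-1×II-2: ss|Ss
S/III-2 un ·: ss
S/III-3 un II-1×II-2: ss
S/III-4 aff ·: Ss|SS
S/IV-1 aff III-3×III-4: Ss
S/IV-2 un III-2×III-1: ss
⇒ S over [I-1,I-2,II-1,II-2,II-3,III-1,III-2,III-3,III-4,IV-1,IV-2]: 4 consistent

I-2 ∈ {GG Ss, Gg Ss}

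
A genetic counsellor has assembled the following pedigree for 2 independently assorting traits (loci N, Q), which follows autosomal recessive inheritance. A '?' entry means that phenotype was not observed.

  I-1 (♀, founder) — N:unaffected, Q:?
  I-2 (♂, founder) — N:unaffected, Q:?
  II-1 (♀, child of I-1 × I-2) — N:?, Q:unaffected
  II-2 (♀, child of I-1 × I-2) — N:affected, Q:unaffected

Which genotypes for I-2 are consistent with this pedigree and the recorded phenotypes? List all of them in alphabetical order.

I-2 ∈ {Nn QQ, Nn Qq, Nn qq}

N/I-1 un ·: Nn
N/I-2 un ·: Nn
N/II-1 ? I-1×I-2: NN|Nn|nn
N/II-2 aff I-1×I-2: nn
⇒ N over [I-1,I-2,II-1,II-2]: 3 consistent
Q/I-1 ? ·: QQ|Qq|qq
Q/I-2 ? ·: QQ|Qq|qq
Q/II-1 un I-1×I-2: QQ|Qq
Q/II-2 un I-1×I-2: QQ|Qq
⇒ Q over [I-1,I-2,II-1,II-2]: 17 consistent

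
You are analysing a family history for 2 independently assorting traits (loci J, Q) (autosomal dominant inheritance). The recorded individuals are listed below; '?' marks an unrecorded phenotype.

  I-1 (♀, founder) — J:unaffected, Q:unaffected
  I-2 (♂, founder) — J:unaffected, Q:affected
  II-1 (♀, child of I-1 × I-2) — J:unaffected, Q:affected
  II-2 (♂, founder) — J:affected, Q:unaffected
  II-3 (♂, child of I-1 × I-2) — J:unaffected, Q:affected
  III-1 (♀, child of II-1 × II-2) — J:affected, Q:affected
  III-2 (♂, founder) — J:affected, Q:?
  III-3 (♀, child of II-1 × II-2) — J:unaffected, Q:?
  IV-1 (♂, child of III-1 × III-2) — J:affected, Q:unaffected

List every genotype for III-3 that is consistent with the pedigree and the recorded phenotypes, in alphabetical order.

III-3 ∈ {jj Qq, jj qq}

J/I-1 un ·: jj
J/I-2 un ·: jj
J/II-1 un I-1×I-2: jj
J/II-2 aff ·: Jj
J/II-3 un I-1×I-2: jj
J/III-1 aff II-1×II-2: Jj
J/III-2 aff ·: Jj|JJ
J/III-3 un II-1×II-2: jj
J/IV-1 aff III-1×III-2: Jj|JJ
⇒ J over [I-1,I-2,II-1,II-2,II-3,III-1,III-2,III-3,IV-1]: 4 consistent
Q/I-1 un ·: qq
Q/I-2 aff ·: Qq|QQ
Q/II-1 aff I-1×I-2: Qq
Q/II-2 un ·: qq
Q/II-3 aff I-1×I-2: Qq
Q/III-1 aff II-1×II-2: Qq
Q/III-2 ? ·: qq|Qq
Q/III-3 ? II-1×II-2: qq|Qq
Q/IV-1 un III-1×III-2: qq
⇒ Q over [I-1,I-2,II-1,II-2,II-3,III-1,III-2,III-3,IV-1]: 8 consistent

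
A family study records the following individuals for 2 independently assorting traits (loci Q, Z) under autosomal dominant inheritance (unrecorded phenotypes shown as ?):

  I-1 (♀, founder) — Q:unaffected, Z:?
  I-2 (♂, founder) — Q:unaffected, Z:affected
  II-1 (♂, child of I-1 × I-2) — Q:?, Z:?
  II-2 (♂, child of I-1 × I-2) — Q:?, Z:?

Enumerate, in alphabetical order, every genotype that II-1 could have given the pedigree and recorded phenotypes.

II-1 ∈ {qq ZZ, qq Zz, qq zz}

Q/I-1 un ·: qq
Q/I-2 un ·: qq
Q/II-1 ? I-1×I-2: qq
Q/II-2 ? I-1×I-2: qq
⇒ Q over [I-1,I-2,II-1,II-2]: 1 consistent
Z/I-1 ? ·: zz|Zz|ZZ
Z/I-2 aff ·: Zz|ZZ
Z/II-1 ? I-1×I-2: zz|Zz|ZZ
Z/II-2 ? I-1×I-2: zz|Zz|ZZ
⇒ Z over [I-1,I-2,II-1,II-2]: 23 consistent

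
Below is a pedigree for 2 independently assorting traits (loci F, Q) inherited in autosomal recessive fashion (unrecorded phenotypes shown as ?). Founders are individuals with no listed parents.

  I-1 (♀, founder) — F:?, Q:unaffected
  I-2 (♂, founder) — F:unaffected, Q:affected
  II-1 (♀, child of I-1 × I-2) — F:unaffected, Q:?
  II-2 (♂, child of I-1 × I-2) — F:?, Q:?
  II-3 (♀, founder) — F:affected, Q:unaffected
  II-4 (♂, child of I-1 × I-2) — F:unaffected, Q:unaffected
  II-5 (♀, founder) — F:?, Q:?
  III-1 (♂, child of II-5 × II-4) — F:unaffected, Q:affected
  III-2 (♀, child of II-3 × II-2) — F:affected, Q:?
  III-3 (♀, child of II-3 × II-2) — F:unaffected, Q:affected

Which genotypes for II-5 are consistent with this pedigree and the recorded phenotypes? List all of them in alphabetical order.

II-5 ∈ {FF Qq, FF qq, Ff Qq, Ff qq, ff Qq, ff qq}

F/I-1 ? ·: FF|Ff|ff
F/I-2 un ·: FF|Ff
F/II-1 un I-1×I-2: FF|Ff
F/II-2 ? I-1×I-2: Ff
F/II-3 aff ·: ff
F/II-4 un I-1×I-2: FF|Ff
F/II-5 ? ·: FF|Ff|ff
F/III-1 un II-5×II-4: FF|Ff
F/III-2 aff II-3×II-2: ff
F/III-3 un II-3×II-2: Ff
⇒ F over [I-1,I-2,II-1,II-2,II-3,II-4,II-5,III-1,III-2,III-3]: 64 consistent
Q/I-1 un ·: QQ|Qq
Q/I-2 aff ·: qq
Q/II-1 ? I-1×I-2: Qq|qq
Q/II-2 ? I-1×I-2: Qq|qq
Q/II-3 un ·: Qq
Q/II-4 un I-1×I-2: Qq
Q/II-5 ? ·: Qq|qq
Q/III-1 aff II-5×II-4: qq
Q/III-2 ? II-3×II-2: QQ|Qq|qq
Q/III-3 aff II-3×II-2: qq
⇒ Q over [I-1,I-2,II-1,II-2,II-3,II-4,II-5,III-1,III-2,III-3]: 26 consistent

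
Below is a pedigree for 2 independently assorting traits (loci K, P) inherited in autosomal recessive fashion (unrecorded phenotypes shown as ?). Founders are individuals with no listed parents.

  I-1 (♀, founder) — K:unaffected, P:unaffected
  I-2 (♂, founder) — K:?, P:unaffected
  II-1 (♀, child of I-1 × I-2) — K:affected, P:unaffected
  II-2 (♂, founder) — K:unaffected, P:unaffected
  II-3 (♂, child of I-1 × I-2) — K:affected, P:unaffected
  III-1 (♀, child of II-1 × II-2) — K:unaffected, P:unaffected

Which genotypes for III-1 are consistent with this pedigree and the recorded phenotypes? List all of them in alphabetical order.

III-1 ∈ {Kk PP, Kk Pp}

K/I-1 un ·: Kk
K/I-2 ? ·: Kk|kk
K/II-1 aff I-1×I-2: kk
K/II-2 un ·: KK|Kk
K/II-3 aff I-1×I-2: kk
K/III-1 un II-1×II-2: Kk
⇒ K over [I-1,I-2,II-1,II-2,II-3,III-1]: 4 consistent
P/I-1 un ·: PP|Pp
P/I-2 un ·: PP|Pp
P/II-1 un I-1×I-2: PP|Pp
P/II-2 un ·: PP|Pp
P/II-3 un I-1×I-2: PP|Pp
P/III-1 un II-1×II-2: PP|Pp
⇒ P over [I-1,I-2,II-1,II-2,II-3,III-1]: 45 consistent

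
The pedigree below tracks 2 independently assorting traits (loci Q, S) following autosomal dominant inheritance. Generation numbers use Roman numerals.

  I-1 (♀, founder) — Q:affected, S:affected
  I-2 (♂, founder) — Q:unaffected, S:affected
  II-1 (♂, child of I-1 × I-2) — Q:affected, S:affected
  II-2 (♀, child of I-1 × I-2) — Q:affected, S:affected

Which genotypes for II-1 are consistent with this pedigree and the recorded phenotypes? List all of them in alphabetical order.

Q/I-1 aff ·: Qq|QQ
Q/I-2 un ·: qq
Q/II-1 aff I-1×I-2: Qq
Q/II-2 aff I-1×I-2: Qq
⇒ Q over [I-1,I-2,II-1,II-2]: 2 consistent
S/I-1 aff ·: Ss|SS
S/I-2 aff ·: Ss|SS
S/II-1 aff I-1×I-2: Ss|SS
S/II-2 aff I-1×I-2: Ss|SS
⇒ S over [I-1,I-2,II-1,II-2]: 13 consistent

II-1 ∈ {Qq SS, Qq Ss}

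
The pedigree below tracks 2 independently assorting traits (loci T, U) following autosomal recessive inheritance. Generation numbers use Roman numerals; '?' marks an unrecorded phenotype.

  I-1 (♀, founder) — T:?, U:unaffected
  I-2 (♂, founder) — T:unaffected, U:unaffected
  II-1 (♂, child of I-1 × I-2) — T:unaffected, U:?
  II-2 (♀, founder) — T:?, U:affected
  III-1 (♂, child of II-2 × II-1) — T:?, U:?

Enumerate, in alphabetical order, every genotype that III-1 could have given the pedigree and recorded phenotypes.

III-1 ∈ {TT Uu, TT uu, Tt Uu, Tt uu, tt Uu, tt uu}

T/I-1 ? ·: TT|Tt|tt
T/I-2 un ·: TT|Tt
T/II-1 un I-1×I-2: TT|Tt
T/II-2 ? ·: TT|Tt|tt
T/III-1 ? II-2×II-1: TT|Tt|tt
⇒ T over [I-1,I-2,II-1,II-2,III-1]: 51 consistent
U/I-1 un ·: UU|Uu
U/I-2 un ·: UU|Uu
U/II-1 ? I-1×I-2: UU|Uu|uu
U/II-2 aff ·: uu
U/III-1 ? II-2×II-1: Uu|uu
⇒ U over [I-1,I-2,II-1,II-2,III-1]: 11 consistent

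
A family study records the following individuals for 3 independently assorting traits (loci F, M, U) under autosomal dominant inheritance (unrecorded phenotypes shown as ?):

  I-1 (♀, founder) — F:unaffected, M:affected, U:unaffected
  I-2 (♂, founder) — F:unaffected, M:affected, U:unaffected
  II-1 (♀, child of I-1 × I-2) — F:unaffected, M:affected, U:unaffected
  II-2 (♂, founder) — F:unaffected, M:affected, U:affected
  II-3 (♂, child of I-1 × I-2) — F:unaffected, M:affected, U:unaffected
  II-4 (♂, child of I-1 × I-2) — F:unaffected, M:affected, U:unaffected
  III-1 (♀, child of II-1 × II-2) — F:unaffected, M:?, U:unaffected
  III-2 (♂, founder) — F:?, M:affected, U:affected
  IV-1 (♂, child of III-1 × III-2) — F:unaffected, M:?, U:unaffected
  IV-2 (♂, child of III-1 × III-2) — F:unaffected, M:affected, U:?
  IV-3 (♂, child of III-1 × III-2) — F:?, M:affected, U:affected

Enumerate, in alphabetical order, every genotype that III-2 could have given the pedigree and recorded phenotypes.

III-2 ∈ {Ff MM Uu, Ff Mm Uu, ff MM Uu, ff Mm Uu}

F/I-1 un ·: ff
F/I-2 un ·: ff
F/II-1 un I-1×I-2: ff
F/II-2 un ·: ff
F/II-3 un I-1×I-2: ff
F/II-4 un I-1×I-2: ff
F/III-1 un II-1×II-2: ff
F/III-2 ? ·: ff|Ff
F/IV-1 un III-1×III-2: ff
F/IV-2 un III-1×III-2: ff
F/IV-3 ? III-1×III-2: ff|Ff
⇒ F over [I-1,I-2,II-1,II-2,II-3,II-4,III-1,III-2,IV-1,IV-2,IV-3]: 3 consistent
M/I-1 aff ·: Mm|MM
M/I-2 aff ·: Mm|MM
M/II-1 aff I-1×I-2: Mm|MM
M/II-2 aff ·: Mm|MM
M/II-3 aff I-1×I-2: Mm|MM
M/II-4 aff I-1×I-2: Mm|MM
M/III-1 ? II-1×II-2: mm|Mm|MM
M/III-2 aff ·: Mm|MM
M/IV-1 ? III-1×III-2: mm|Mm|MM
M/IV-2 aff III-1×III-2: Mm|MM
M/IV-3 aff III-1×III-2: Mm|MM
⇒ M over [I-1,I-2,II-1,II-2,II-3,II-4,III-1,III-2,IV-1,IV-2,IV-3]: 1226 consistent
U/I-1 un ·: uu
U/I-2 un ·: uu
U/II-1 un I-1×I-2: uu
U/II-2 aff ·: Uu
U/II-3 un I-1×I-2: uu
U/II-4 un I-1×I-2: uu
U/III-1 un II-1×II-2: uu
U/III-2 aff ·: Uu
U/IV-1 un III-1×III-2: uu
U/IV-2 ? III-1×III-2: uu|Uu
U/IV-3 aff III-1×III-2: Uu
⇒ U over [I-1,I-2,II-1,II-2,II-3,II-4,III-1,III-2,IV-1,IV-2,IV-3]: 2 consistent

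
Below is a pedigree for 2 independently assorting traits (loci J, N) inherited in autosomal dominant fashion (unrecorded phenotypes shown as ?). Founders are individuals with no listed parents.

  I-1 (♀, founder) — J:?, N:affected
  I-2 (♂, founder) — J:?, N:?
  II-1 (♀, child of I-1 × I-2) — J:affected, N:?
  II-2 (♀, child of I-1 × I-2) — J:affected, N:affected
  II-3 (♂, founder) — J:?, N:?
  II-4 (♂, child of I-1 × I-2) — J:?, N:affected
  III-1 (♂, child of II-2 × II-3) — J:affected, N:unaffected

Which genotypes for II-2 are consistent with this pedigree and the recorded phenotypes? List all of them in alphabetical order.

II-2 ∈ {JJ Nn, Jj Nn}

J/I-1 ? ·: jj|Jj|JJ
J/I-2 ? ·: jj|Jj|JJ
J/II-1 aff I-1×I-2: Jj|JJ
J/II-2 aff I-1×I-2: Jj|JJ
J/II-3 ? ·: jj|Jj|JJ
J/II-4 ? I-1×I-2: jj|Jj|JJ
J/III-1 aff II-2×II-3: Jj|JJ
⇒ J over [I-1,I-2,II-1,II-2,II-3,II-4,III-1]: 160 consistent
N/I-1 aff ·: Nn|NN
N/I-2 ? ·: nn|Nn|NN
N/II-1 ? I-1×I-2: nn|Nn|NN
N/II-2 aff I-1×I-2: Nn
N/II-3 ? ·: nn|Nn
N/II-4 aff I-1×I-2: Nn|NN
N/III-1 un II-2×II-3: nn
⇒ N over [I-1,I-2,II-1,II-2,II-3,II-4,III-1]: 34 consistent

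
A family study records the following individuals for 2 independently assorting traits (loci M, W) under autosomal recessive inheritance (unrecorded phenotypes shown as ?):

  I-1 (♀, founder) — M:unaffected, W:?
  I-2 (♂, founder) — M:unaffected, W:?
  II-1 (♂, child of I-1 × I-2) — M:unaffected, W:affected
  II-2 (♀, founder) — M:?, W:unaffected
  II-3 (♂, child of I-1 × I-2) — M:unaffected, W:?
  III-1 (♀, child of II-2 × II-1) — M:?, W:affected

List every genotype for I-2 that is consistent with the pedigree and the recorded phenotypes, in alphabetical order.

I-2 ∈ {MM Ww, MM ww, Mm Ww, Mm ww}

M/I-1 un ·: MM|Mm
M/I-2 un ·: MM|Mm
M/II-1 un I-1×I-2: MM|Mm
M/II-2 ? ·: MM|Mm|mm
M/II-3 un I-1×I-2: MM|Mm
M/III-1 ? II-2×II-1: MM|Mm|mm
⇒ M over [I-1,I-2,II-1,II-2,II-3,III-1]: 70 consistent
W/I-1 ? ·: Ww|ww
W/I-2 ? ·: Ww|ww
W/II-1 aff I-1×I-2: ww
W/II-2 un ·: Ww
W/II-3 ? I-1×I-2: WW|Ww|ww
W/III-1 aff II-2×II-1: ww
⇒ W over [I-1,I-2,II-1,II-2,II-3,III-1]: 8 consistent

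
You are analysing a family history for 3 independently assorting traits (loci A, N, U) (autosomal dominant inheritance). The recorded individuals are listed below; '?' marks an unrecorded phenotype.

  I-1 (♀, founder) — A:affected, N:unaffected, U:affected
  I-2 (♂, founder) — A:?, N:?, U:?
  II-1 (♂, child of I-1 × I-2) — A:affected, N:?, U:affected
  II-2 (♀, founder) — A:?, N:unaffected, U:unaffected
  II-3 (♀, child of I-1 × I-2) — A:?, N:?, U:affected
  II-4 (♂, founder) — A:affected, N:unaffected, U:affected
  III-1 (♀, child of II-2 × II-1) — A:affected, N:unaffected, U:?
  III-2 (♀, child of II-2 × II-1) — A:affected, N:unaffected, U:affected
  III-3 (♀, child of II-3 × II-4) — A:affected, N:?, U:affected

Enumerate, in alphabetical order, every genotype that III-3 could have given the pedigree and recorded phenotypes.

III-3 ∈ {AA Nn UU, AA Nn Uu, AA nn UU, AA nn Uu, Aa Nn UU, Aa Nn Uu, Aa nn UU, Aa nn Uu}

A/I-1 aff ·: Aa|AA
A/I-2 ? ·: aa|Aa|AA
A/II-1 aff I-1×I-2: Aa|AA
A/II-2 ? ·: aa|Aa|AA
A/II-3 ? I-1×I-2: aa|Aa|AA
A/II-4 aff ·: Aa|AA
A/III-1 aff II-2×II-1: Aa|AA
A/III-2 aff II-2×II-1: Aa|AA
A/III-3 aff II-3×II-4: Aa|AA
⇒ A over [I-1,I-2,II-1,II-2,II-3,II-4,III-1,III-2,III-3]: 453 consistent
N/I-1 un ·: nn
N/I-2 ? ·: nn|Nn|NN
N/II-1 ? I-1×I-2: nn|Nn
N/II-2 un ·: nn
N/II-3 ? I-1×I-2: nn|Nn
N/II-4 un ·: nn
N/III-1 un II-2×II-1: nn
N/III-2 un II-2×II-1: nn
N/III-3 ? II-3×II-4: nn|Nn
⇒ N over [I-1,I-2,II-1,II-2,II-3,II-4,III-1,III-2,III-3]: 9 consistent
U/I-1 aff ·: Uu|UU
U/I-2 ? ·: uu|Uu|UU
U/II-1 aff I-1×I-2: Uu|UU
U/II-2 un ·: uu
U/II-3 aff I-1×I-2: Uu|UU
U/II-4 aff ·: Uu|UU
U/III-1 ? II-2×II-1: uu|Uu
U/III-2 aff II-2×II-1: Uu
U/III-3 aff II-3×II-4: Uu|UU
⇒ U over [I-1,I-2,II-1,II-2,II-3,II-4,III-1,III-2,III-3]: 82 consistent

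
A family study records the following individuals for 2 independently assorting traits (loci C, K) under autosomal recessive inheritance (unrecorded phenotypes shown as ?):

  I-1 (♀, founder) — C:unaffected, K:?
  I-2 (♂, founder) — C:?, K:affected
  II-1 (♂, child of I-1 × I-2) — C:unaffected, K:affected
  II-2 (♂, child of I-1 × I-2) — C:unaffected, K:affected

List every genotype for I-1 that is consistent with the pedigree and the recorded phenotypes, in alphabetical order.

I-1 ∈ {CC Kk, CC kk, Cc Kk, Cc kk}

C/I-1 un ·: CC|Cc
C/I-2 ? ·: CC|Cc|cc
C/II-1 un I-1×I-2: CC|Cc
C/II-2 un I-1×I-2: CC|Cc
⇒ C over [I-1,I-2,II-1,II-2]: 15 consistent
K/I-1 ? ·: Kk|kk
K/I-2 aff ·: kk
K/II-1 aff I-1×I-2: kk
K/II-2 aff I-1×I-2: kk
⇒ K over [I-1,I-2,II-1,II-2]: 2 consistent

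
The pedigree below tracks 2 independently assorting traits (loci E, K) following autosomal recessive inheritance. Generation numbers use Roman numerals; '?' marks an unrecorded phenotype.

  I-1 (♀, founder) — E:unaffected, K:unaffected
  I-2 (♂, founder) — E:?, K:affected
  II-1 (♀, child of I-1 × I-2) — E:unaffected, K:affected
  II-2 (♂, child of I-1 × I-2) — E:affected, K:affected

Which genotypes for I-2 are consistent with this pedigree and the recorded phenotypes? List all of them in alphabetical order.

I-2 ∈ {Ee kk, ee kk}

E/I-1 un ·: Ee
E/I-2 ? ·: Ee|ee
E/II-1 un I-1×I-2: EE|Ee
E/II-2 aff I-1×I-2: ee
⇒ E over [I-1,I-2,II-1,II-2]: 3 consistent
K/I-1 un ·: Kk
K/I-2 aff ·: kk
K/II-1 aff I-1×I-2: kk
K/II-2 aff I-1×I-2: kk
⇒ K over [I-1,I-2,II-1,II-2]: 1 consistent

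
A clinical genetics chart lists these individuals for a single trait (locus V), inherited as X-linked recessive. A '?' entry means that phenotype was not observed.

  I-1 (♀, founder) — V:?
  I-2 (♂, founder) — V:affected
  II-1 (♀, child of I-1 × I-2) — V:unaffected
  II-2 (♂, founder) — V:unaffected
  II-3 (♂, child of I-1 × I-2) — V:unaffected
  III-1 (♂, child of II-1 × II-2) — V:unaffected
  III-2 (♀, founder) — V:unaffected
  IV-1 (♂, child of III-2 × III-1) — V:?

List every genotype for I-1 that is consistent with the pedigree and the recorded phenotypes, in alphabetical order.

I-1 ∈ {X^VX^V, X^VX^v}

V/I-1 ? ·: X^VX^V|X^VX^v
V/I-2 aff ·: X^vY
V/II-1 un I-1×I-2: X^VX^v
V/II-2 un ·: X^VY
V/II-3 un I-1×I-2: X^VY
V/III-1 un II-1×II-2: X^VY
V/III-2 un ·: X^VX^V|X^VX^v
V/IV-1 ? III-2×III-1: X^VY|X^vY
⇒ V over [I-1,I-2,II-1,II-2,II-3,III-1,III-2,IV-1]: 6 consistent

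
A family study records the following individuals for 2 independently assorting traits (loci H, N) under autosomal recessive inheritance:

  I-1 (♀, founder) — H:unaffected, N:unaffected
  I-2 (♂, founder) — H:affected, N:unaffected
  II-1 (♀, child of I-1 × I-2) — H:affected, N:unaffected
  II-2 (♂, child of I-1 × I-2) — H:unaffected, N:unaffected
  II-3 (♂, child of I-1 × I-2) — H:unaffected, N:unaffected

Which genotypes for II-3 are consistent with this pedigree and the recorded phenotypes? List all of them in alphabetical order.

II-3 ∈ {Hh NN, Hh Nn}

H/I-1 un ·: Hh
H/I-2 aff ·: hh
H/II-1 aff I-1×I-2: hh
H/II-2 un I-1×I-2: Hh
H/II-3 un I-1×I-2: Hh
⇒ H over [I-1,I-2,II-1,II-2,II-3]: 1 consistent
N/I-1 un ·: NN|Nn
N/I-2 un ·: NN|Nn
N/II-1 un I-1×I-2: NN|Nn
N/II-2 un I-1×I-2: NN|Nn
N/II-3 un I-1×I-2: NN|Nn
⇒ N over [I-1,I-2,II-1,II-2,II-3]: 25 consistent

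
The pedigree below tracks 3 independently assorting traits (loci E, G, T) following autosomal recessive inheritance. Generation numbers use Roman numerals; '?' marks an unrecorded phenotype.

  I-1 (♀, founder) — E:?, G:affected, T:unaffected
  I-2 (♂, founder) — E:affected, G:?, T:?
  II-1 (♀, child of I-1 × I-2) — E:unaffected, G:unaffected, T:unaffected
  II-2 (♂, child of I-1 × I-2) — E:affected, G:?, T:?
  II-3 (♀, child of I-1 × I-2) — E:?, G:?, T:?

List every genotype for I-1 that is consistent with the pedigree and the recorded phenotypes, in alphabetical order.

E/I-1 ? ·: Ee
E/I-2 aff ·: ee
E/II-1 un I-1×I-2: Ee
E/II-2 aff I-1×I-2: ee
E/II-3 ? I-1×I-2: Ee|ee
⇒ E over [I-1,I-2,II-1,II-2,II-3]: 2 consistent
G/I-1 aff ·: gg
G/I-2 ? ·: GG|Gg
G/II-1 un I-1×I-2: Gg
G/II-2 ? I-1×I-2: Gg|gg
G/II-3 ? I-1×I-2: Gg|gg
⇒ G over [I-1,I-2,II-1,II-2,II-3]: 5 consistent
T/I-1 un ·: TT|Tt
T/I-2 ? ·: TT|Tt|tt
T/II-1 un I-1×I-2: TT|Tt
T/II-2 ? I-1×I-2: TT|Tt|tt
T/II-3 ? I-1×I-2: TT|Tt|tt
⇒ T over [I-1,I-2,II-1,II-2,II-3]: 40 consistent

I-1 ∈ {Ee gg TT, Ee gg Tt}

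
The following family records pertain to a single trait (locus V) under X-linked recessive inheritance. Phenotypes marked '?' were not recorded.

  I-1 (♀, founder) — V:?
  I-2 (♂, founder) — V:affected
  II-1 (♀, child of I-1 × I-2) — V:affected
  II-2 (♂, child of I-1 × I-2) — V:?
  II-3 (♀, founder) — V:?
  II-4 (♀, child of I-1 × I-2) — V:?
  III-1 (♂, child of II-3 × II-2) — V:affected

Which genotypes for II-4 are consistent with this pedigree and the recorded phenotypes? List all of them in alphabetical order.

V/I-1 ? ·: X^VX^v|X^vX^v
V/I-2 aff ·: X^vY
V/II-1 aff I-1×I-2: X^vX^v
V/II-2 ? I-1×I-2: X^VY|X^vY
V/II-3 ? ·: X^VX^v|X^vX^v
V/II-4 ? I-1×I-2: X^VX^v|X^vX^v
V/III-1 aff II-3×II-2: X^vY
⇒ V over [I-1,I-2,II-1,II-2,II-3,II-4,III-1]: 10 consistent

II-4 ∈ {X^VX^v, X^vX^v}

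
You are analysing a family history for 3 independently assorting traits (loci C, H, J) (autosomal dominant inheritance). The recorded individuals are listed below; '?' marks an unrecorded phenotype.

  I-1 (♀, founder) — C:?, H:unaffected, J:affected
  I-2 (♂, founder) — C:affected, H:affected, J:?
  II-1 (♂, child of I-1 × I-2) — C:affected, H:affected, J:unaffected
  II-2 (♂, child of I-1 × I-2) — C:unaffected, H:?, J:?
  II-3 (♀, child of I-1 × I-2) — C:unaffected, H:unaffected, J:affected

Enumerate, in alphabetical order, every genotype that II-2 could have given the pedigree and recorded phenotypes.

C/I-1 ? ·: cc|Cc
C/I-2 aff ·: Cc
C/II-1 aff I-1×I-2: Cc|CC
C/II-2 un I-1×I-2: cc
C/II-3 un I-1×I-2: cc
⇒ C over [I-1,I-2,II-1,II-2,II-3]: 3 consistent
H/I-1 un ·: hh
H/I-2 aff ·: Hh
H/II-1 aff I-1×I-2: Hh
H/II-2 ? I-1×I-2: hh|Hh
H/II-3 un I-1×I-2: hh
⇒ H over [I-1,I-2,II-1,II-2,II-3]: 2 consistent
J/I-1 aff ·: Jj
J/I-2 ? ·: jj|Jj
J/II-1 un I-1×I-2: jj
J/II-2 ? I-1×I-2: jj|Jj|JJ
J/II-3 aff I-1×I-2: Jj|JJ
⇒ J over [I-1,I-2,II-1,II-2,II-3]: 8 consistent

II-2 ∈ {cc Hh JJ, cc Hh Jj, cc Hh jj, cc hh JJ, cc hh Jj, cc hh jj}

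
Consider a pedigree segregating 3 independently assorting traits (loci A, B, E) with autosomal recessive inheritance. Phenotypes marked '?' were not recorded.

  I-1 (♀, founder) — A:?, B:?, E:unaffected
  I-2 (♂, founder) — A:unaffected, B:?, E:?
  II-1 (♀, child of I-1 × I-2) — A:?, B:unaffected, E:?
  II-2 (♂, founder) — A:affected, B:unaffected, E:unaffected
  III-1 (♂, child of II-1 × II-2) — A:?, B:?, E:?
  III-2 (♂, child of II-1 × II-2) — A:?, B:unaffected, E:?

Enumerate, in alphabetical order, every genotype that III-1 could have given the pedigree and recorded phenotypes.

III-1 ∈ {Aa BB EE, Aa BB Ee, Aa BB ee, Aa Bb EE, Aa Bb Ee, Aa Bb ee, Aa bb EE, Aa bb Ee, Aa bb ee, aa BB EE, aa BB Ee, aa BB ee, aa Bb EE, aa Bb Ee, aa Bb ee, aa bb EE, aa bb Ee, aa bb ee}

A/I-1 ? ·: AA|Aa|aa
A/I-2 un ·: AA|Aa
A/II-1 ? I-1×I-2: AA|Aa|aa
A/II-2 aff ·: aa
A/III-1 ? II-1×II-2: Aa|aa
A/III-2 ? II-1×II-2: Aa|aa
⇒ A over [I-1,I-2,II-1,II-2,III-1,III-2]: 26 consistent
B/I-1 ? ·: BB|Bb|bb
B/I-2 ? ·: BB|Bb|bb
B/II-1 un I-1×I-2: BB|Bb
B/II-2 un ·: BB|Bb
B/III-1 ? II-1×II-2: BB|Bb|bb
B/III-2 un II-1×II-2: BB|Bb
⇒ B over [I-1,I-2,II-1,II-2,III-1,III-2]: 90 consistent
E/I-1 un ·: EE|Ee
E/I-2 ? ·: EE|Ee|ee
E/II-1 ? I-1×I-2: EE|Ee|ee
E/II-2 un ·: EE|Ee
E/III-1 ? II-1×II-2: EE|Ee|ee
E/III-2 ? II-1×II-2: EE|Ee|ee
⇒ E over [I-1,I-2,II-1,II-2,III-1,III-2]: 95 consistent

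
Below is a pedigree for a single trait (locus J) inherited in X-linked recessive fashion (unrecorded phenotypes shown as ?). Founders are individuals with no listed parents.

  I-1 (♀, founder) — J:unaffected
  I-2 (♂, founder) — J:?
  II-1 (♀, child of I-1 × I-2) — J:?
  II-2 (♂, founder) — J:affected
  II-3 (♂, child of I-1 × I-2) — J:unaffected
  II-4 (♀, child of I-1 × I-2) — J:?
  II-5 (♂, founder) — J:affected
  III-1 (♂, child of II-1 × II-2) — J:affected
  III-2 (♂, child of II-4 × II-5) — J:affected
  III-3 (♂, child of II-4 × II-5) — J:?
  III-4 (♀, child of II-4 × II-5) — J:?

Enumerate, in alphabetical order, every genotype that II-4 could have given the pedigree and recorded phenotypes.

J/I-1 un ·: X^JX^J|X^JX^j
J/I-2 ? ·: X^JY|X^jY
J/II-1 ? I-1×I-2: X^JX^j|X^jX^j
J/II-2 aff ·: X^jY
J/II-3 un I-1×I-2: X^JY
J/II-4 ? I-1×I-2: X^JX^j|X^jX^j
J/II-5 aff ·: X^jY
J/III-1 aff II-1×II-2: X^jY
J/III-2 aff II-4×II-5: X^jY
J/III-3 ? II-4×II-5: X^JY|X^jY
J/III-4 ? II-4×II-5: X^JX^j|X^jX^j
⇒ J over [I-1,I-2,II-1,II-2,II-3,II-4,II-5,III-1,III-2,III-3,III-4]: 18 consistent

II-4 ∈ {X^JX^j, X^jX^j}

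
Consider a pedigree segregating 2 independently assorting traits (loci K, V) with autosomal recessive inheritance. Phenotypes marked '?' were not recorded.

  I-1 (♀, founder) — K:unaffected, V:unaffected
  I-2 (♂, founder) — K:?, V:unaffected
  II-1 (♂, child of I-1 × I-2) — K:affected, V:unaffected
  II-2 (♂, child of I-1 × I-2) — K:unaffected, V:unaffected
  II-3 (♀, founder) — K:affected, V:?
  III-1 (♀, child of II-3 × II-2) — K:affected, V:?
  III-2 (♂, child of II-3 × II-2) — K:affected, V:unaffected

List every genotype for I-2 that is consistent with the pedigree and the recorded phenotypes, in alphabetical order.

K/I-1 un ·: Kk
K/I-2 ? ·: Kk|kk
K/II-1 aff I-1×I-2: kk
K/II-2 un I-1×I-2: Kk
K/II-3 aff ·: kk
K/III-1 aff II-3×II-2: kk
K/III-2 aff II-3×II-2: kk
⇒ K over [I-1,I-2,II-1,II-2,II-3,III-1,III-2]: 2 consistent
V/I-1 un ·: VV|Vv
V/I-2 un ·: VV|Vv
V/II-1 un I-1×I-2: VV|Vv
V/II-2 un I-1×I-2: VV|Vv
V/II-3 ? ·: VV|Vv|vv
V/III-1 ? II-3×II-2: VV|Vv|vv
V/III-2 un II-3×II-2: VV|Vv
⇒ V over [I-1,I-2,II-1,II-2,II-3,III-1,III-2]: 114 consistent

I-2 ∈ {Kk VV, Kk Vv, kk VV, kk Vv}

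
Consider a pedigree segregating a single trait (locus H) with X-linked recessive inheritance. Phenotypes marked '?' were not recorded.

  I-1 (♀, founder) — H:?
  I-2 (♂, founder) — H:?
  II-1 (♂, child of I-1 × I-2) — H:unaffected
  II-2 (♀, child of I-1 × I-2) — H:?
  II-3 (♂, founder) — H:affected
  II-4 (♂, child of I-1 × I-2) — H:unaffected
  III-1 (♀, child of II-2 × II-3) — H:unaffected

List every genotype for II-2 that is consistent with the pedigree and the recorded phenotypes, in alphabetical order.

II-2 ∈ {X^HX^H, X^HX^h}

H/I-1 ? ·: X^HX^H|X^HX^h
H/I-2 ? ·: X^HY|X^hY
H/II-1 un I-1×I-2: X^HY
H/II-2 ? I-1×I-2: X^HX^H|X^HX^h
H/II-3 aff ·: X^hY
H/II-4 un I-1×I-2: X^HY
H/III-1 un II-2×II-3: X^HX^h
⇒ H over [I-1,I-2,II-1,II-2,II-3,II-4,III-1]: 5 consistent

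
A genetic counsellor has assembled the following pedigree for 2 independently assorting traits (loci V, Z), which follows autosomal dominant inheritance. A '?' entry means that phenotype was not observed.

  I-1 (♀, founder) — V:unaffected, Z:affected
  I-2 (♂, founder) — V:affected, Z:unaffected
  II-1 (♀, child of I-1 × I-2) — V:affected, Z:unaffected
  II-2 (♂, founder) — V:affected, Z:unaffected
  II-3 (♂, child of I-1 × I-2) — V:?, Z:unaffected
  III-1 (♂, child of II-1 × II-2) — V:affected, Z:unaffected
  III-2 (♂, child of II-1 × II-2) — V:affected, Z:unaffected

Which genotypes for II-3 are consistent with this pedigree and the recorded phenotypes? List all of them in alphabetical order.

II-3 ∈ {Vv zz, vv zz}

V/I-1 un ·: vv
V/I-2 aff ·: Vv|VV
V/II-1 aff I-1×I-2: Vv
V/II-2 aff ·: Vv|VV
V/II-3 ? I-1×I-2: vv|Vv
V/III-1 aff II-1×II-2: Vv|VV
V/III-2 aff II-1×II-2: Vv|VV
⇒ V over [I-1,I-2,II-1,II-2,II-3,III-1,III-2]: 24 consistent
Z/I-1 aff ·: Zz
Z/I-2 un ·: zz
Z/II-1 un I-1×I-2: zz
Z/II-2 un ·: zz
Z/II-3 un I-1×I-2: zz
Z/III-1 un II-1×II-2: zz
Z/III-2 un II-1×II-2: zz
⇒ Z over [I-1,I-2,II-1,II-2,II-3,III-1,III-2]: 1 consistent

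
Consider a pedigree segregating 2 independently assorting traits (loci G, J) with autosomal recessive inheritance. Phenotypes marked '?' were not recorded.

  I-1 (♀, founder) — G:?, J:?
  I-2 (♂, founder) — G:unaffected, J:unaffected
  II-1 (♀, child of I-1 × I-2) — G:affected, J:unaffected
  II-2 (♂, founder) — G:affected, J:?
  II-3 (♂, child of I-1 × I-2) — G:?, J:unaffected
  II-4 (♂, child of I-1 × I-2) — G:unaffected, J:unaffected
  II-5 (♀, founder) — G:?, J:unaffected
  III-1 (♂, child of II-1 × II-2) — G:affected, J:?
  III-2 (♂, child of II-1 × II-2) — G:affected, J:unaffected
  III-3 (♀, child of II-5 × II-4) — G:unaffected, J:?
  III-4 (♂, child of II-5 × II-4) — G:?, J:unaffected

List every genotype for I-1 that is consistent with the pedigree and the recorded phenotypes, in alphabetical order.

I-1 ∈ {Gg JJ, Gg Jj, Gg jj, gg JJ, gg Jj, gg jj}

G/I-1 ? ·: Gg|gg
G/I-2 un ·: Gg
G/II-1 aff I-1×I-2: gg
G/II-2 aff ·: gg
G/II-3 ? I-1×I-2: GG|Gg|gg
G/II-4 un I-1×I-2: GG|Gg
G/II-5 ? ·: GG|Gg|gg
G/III-1 aff II-1×II-2: gg
G/III-2 aff II-1×II-2: gg
G/III-3 un II-5×II-4: GG|Gg
G/III-4 ? II-5×II-4: GG|Gg|gg
⇒ G over [I-1,I-2,II-1,II-2,II-3,II-4,II-5,III-1,III-2,III-3,III-4]: 78 consistent
J/I-1 ? ·: JJ|Jj|jj
J/I-2 un ·: JJ|Jj
J/II-1 un I-1×I-2: JJ|Jj
J/II-2 ? ·: JJ|Jj|jj
J/II-3 un I-1×I-2: JJ|Jj
J/II-4 un I-1×I-2: JJ|Jj
J/II-5 un ·: JJ|Jj
J/III-1 ? II-1×II-2: JJ|Jj|jj
J/III-2 un II-1×II-2: JJ|Jj
J/III-3 ? II-5×II-4: JJ|Jj|jj
J/III-4 un II-5×II-4: JJ|Jj
⇒ J over [I-1,I-2,II-1,II-2,II-3,II-4,II-5,III-1,III-2,III-3,III-4]: 1890 consistent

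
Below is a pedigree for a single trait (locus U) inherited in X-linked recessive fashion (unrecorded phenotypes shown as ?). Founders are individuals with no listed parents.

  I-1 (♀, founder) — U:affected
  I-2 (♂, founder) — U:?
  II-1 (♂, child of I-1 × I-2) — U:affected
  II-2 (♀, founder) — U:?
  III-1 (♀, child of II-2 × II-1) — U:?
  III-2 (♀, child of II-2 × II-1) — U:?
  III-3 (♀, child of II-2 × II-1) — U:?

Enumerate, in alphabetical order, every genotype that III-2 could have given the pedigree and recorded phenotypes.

III-2 ∈ {X^UX^u, X^uX^u}

U/I-1 aff ·: X^uX^u
U/I-2 ? ·: X^UY|X^uY
U/II-1 aff I-1×I-2: X^uY
U/II-2 ? ·: X^UX^U|X^UX^u|X^uX^u
U/III-1 ? II-2×II-1: X^UX^u|X^uX^u
U/III-2 ? II-2×II-1: X^UX^u|X^uX^u
U/III-3 ? II-2×II-1: X^UX^u|X^uX^u
⇒ U over [I-1,I-2,II-1,II-2,III-1,III-2,III-3]: 20 consistent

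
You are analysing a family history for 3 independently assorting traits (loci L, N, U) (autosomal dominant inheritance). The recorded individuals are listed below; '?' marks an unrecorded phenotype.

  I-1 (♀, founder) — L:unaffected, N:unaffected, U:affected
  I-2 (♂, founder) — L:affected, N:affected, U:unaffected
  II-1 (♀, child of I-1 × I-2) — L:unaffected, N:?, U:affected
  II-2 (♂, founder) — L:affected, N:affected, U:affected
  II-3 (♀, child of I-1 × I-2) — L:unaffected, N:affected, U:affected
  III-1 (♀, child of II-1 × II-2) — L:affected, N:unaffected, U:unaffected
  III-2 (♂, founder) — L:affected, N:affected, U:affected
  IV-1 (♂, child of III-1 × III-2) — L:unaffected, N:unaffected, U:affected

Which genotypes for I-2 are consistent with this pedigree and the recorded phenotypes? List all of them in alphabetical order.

I-2 ∈ {Ll NN uu, Ll Nn uu}

L/I-1 un ·: ll
L/I-2 aff ·: Ll
L/II-1 un I-1×I-2: ll
L/II-2 aff ·: Ll|LL
L/II-3 un I-1×I-2: ll
L/III-1 aff II-1×II-2: Ll
L/III-2 aff ·: Ll
L/IV-1 un III-1×III-2: ll
⇒ L over [I-1,I-2,II-1,II-2,II-3,III-1,III-2,IV-1]: 2 consistent
N/I-1 un ·: nn
N/I-2 aff ·: Nn|NN
N/II-1 ? I-1×I-2: nn|Nn
N/II-2 aff ·: Nn
N/II-3 aff I-1×I-2: Nn
N/III-1 un II-1×II-2: nn
N/III-2 aff ·: Nn
N/IV-1 un III-1×III-2: nn
⇒ N over [I-1,I-2,II-1,II-2,II-3,III-1,III-2,IV-1]: 3 consistent
U/I-1 aff ·: Uu|UU
U/I-2 un ·: uu
U/II-1 aff I-1×I-2: Uu
U/II-2 aff ·: Uu
U/II-3 aff I-1×I-2: Uu
U/III-1 un II-1×II-2: uu
U/III-2 aff ·: Uu|UU
U/IV-1 aff III-1×III-2: Uu
⇒ U over [I-1,I-2,II-1,II-2,II-3,III-1,III-2,IV-1]: 4 consistent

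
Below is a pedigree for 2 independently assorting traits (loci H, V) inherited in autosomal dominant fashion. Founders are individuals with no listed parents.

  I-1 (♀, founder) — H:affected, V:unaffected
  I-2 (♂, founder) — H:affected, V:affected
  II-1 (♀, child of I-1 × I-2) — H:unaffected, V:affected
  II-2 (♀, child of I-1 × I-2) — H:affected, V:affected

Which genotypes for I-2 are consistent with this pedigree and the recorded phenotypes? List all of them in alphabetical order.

I-2 ∈ {Hh VV, Hh Vv}

H/I-1 aff ·: Hh
H/I-2 aff ·: Hh
H/II-1 un I-1×I-2: hh
H/II-2 aff I-1×I-2: Hh|HH
⇒ H over [I-1,I-2,II-1,II-2]: 2 consistent
V/I-1 un ·: vv
V/I-2 aff ·: Vv|VV
V/II-1 aff I-1×I-2: Vv
V/II-2 aff I-1×I-2: Vv
⇒ V over [I-1,I-2,II-1,II-2]: 2 consistent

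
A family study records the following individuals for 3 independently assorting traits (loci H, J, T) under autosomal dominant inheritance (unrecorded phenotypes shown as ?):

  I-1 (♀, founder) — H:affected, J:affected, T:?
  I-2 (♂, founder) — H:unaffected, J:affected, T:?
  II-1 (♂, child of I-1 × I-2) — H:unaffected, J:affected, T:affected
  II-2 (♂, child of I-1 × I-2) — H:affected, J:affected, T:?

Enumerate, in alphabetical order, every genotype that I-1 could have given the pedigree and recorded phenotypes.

I-1 ∈ {Hh JJ TT, Hh JJ Tt, Hh JJ tt, Hh Jj TT, Hh Jj Tt, Hh Jj tt}

H/I-1 aff ·: Hh
H/I-2 un ·: hh
H/II-1 un I-1×I-2: hh
H/II-2 aff I-1×I-2: Hh
⇒ H over [I-1,I-2,II-1,II-2]: 1 consistent
J/I-1 aff ·: Jj|JJ
J/I-2 aff ·: Jj|JJ
J/II-1 aff I-1×I-2: Jj|JJ
J/II-2 aff I-1×I-2: Jj|JJ
⇒ J over [I-1,I-2,II-1,II-2]: 13 consistent
T/I-1 ? ·: tt|Tt|TT
T/I-2 ? ·: tt|Tt|TT
T/II-1 aff I-1×I-2: Tt|TT
T/II-2 ? I-1×I-2: tt|Tt|TT
⇒ T over [I-1,I-2,II-1,II-2]: 21 consistent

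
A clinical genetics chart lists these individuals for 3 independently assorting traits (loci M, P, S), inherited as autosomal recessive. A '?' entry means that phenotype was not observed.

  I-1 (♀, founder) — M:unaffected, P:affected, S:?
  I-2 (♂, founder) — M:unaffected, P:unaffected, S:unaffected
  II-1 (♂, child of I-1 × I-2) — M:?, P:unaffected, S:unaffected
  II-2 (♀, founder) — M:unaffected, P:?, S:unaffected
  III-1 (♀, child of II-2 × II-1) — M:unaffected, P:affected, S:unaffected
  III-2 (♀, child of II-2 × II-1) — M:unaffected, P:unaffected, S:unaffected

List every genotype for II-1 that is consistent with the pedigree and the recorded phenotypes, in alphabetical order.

M/I-1 un ·: MM|Mm
M/I-2 un ·: MM|Mm
M/II-1 ? I-1×I-2: MM|Mm|mm
M/II-2 un ·: MM|Mm
M/III-1 un II-2×II-1: MM|Mm
M/III-2 un II-2×II-1: MM|Mm
⇒ M over [I-1,I-2,II-1,II-2,III-1,III-2]: 46 consistent
P/I-1 aff ·: pp
P/I-2 un ·: PP|Pp
P/II-1 un I-1×I-2: Pp
P/II-2 ? ·: Pp|pp
P/III-1 aff II-2×II-1: pp
P/III-2 un II-2×II-1: PP|Pp
⇒ P over [I-1,I-2,II-1,II-2,III-1,III-2]: 6 consistent
S/I-1 ? ·: SS|Ss|ss
S/I-2 un ·: SS|Ss
S/II-1 un I-1×I-2: SS|Ss
S/II-2 un ·: SS|Ss
S/III-1 un II-2×II-1: SS|Ss
S/III-2 un II-2×II-1: SS|Ss
⇒ S over [I-1,I-2,II-1,II-2,III-1,III-2]: 60 consistent

II-1 ∈ {MM Pp SS, MM Pp Ss, Mm Pp SS, Mm Pp Ss, mm Pp SS, mm Pp Ss}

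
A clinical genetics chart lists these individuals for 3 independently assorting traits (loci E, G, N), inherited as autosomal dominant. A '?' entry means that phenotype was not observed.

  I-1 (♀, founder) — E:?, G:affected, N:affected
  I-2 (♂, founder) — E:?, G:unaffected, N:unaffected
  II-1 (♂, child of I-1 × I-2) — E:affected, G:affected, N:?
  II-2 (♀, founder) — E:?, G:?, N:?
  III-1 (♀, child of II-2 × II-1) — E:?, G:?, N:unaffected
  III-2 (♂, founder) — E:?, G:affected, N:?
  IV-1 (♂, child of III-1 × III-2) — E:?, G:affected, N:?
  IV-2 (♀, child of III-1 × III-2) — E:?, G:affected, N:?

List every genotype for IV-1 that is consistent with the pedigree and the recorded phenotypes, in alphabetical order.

IV-1 ∈ {EE GG Nn, EE GG nn, EE Gg Nn, EE Gg nn, Ee GG Nn, Ee GG nn, Ee Gg Nn, Ee Gg nn, ee GG Nn, ee GG nn, ee Gg Nn, ee Gg nn}

E/I-1 ? ·: ee|Ee|EE
E/I-2 ? ·: ee|Ee|EE
E/II-1 aff I-1×I-2: Ee|EE
E/II-2 ? ·: ee|Ee|EE
E/III-1 ? II-2×II-1: ee|Ee|EE
E/III-2 ? ·: ee|Ee|EE
E/IV-1 ? III-1×III-2: ee|Ee|EE
E/IV-2 ? III-1×III-2: ee|Ee|EE
⇒ E over [I-1,I-2,II-1,II-2,III-1,III-2,IV-1,IV-2]: 709 consistent
G/I-1 aff ·: Gg|GG
G/I-2 un ·: gg
G/II-1 aff I-1×I-2: Gg
G/II-2 ? ·: gg|Gg|GG
G/III-1 ? II-2×II-1: gg|Gg|GG
G/III-2 aff ·: Gg|GG
G/IV-1 aff III-1×III-2: Gg|GG
G/IV-2 aff III-1×III-2: Gg|GG
⇒ G over [I-1,I-2,II-1,II-2,III-1,III-2,IV-1,IV-2]: 76 consistent
N/I-1 aff ·: Nn|NN
N/I-2 un ·: nn
N/II-1 ? I-1×I-2: nn|Nn
N/II-2 ? ·: nn|Nn
N/III-1 un II-2×II-1: nn
N/III-2 ? ·: nn|Nn|NN
N/IV-1 ? III-1×III-2: nn|Nn
N/IV-2 ? III-1×III-2: nn|Nn
⇒ N over [I-1,I-2,II-1,II-2,III-1,III-2,IV-1,IV-2]: 36 consistent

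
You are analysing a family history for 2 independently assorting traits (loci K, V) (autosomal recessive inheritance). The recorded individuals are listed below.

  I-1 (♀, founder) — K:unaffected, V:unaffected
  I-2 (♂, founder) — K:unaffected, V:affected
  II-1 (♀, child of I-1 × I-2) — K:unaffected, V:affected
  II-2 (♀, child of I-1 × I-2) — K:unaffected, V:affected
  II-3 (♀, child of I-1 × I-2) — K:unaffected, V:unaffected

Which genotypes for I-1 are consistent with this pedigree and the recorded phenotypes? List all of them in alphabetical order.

I-1 ∈ {KK Vv, Kk Vv}

K/I-1 un ·: KK|Kk
K/I-2 un ·: KK|Kk
K/II-1 un I-1×I-2: KK|Kk
K/II-2 un I-1×I-2: KK|Kk
K/II-3 un I-1×I-2: KK|Kk
⇒ K over [I-1,I-2,II-1,II-2,II-3]: 25 consistent
V/I-1 un ·: Vv
V/I-2 aff ·: vv
V/II-1 aff I-1×I-2: vv
V/II-2 aff I-1×I-2: vv
V/II-3 un I-1×I-2: Vv
⇒ V over [I-1,I-2,II-1,II-2,II-3]: 1 consistent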